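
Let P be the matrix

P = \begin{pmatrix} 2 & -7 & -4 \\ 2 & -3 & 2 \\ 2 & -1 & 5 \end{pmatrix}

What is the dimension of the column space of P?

2

Row reduce to echelon form.
R2 ← R2 − R1: [0, 4, 6]
R3 ← R3 − R1: [0, 6, 9]
R3 ← R3 − (3/2)·R2: [0, 0, 0]
Echelon form has 2 nonzero rows, so rank(P) = 2.
The column space has dimension equal to the rank: 2.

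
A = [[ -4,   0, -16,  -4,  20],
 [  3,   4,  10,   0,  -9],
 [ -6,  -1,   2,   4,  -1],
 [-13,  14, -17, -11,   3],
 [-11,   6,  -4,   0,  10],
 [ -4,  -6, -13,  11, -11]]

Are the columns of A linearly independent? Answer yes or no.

yes

Row reduce A to echelon form.
R2 ← R2 + (3/4)·R1: [0, 4, -2, -3, 6]
R3 ← R3 − (3/2)·R1: [0, -1, 26, 10, -31]
R4 ← R4 − (13/4)·R1: [0, 14, 35, 2, -62]
R5 ← R5 − (11/4)·R1: [0, 6, 40, 11, -45]
R6 ← R6 − R1: [0, -6, 3, 15, -31]
R3 ← R3 + (1/4)·R2: [0, 0, 51/2, 37/4, -59/2]
R4 ← R4 − (7/2)·R2: [0, 0, 42, 25/2, -83]
R5 ← R5 − (3/2)·R2: [0, 0, 43, 31/2, -54]
R6 ← R6 + (3/2)·R2: [0, 0, 0, 21/2, -22]
R4 ← R4 − (28/17)·R3: [0, 0, 0, -93/34, -585/17]
R5 ← R5 − (86/51)·R3: [0, 0, 0, -5/51, -217/51]
R5 ← R5 − (10/279)·R4: [0, 0, 0, 0, -281/93]
R6 ← R6 + (119/31)·R4: [0, 0, 0, 0, -4777/31]
R6 ← R6 − (51)·R5: [0, 0, 0, 0, 0]
5 pivots among 5 columns.
Every column is a pivot column, so the columns are linearly independent.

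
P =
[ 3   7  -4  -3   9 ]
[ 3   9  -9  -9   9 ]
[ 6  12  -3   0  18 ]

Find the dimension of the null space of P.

Row reduce to echelon form.
R2 ← R2 − R1: [0, 2, -5, -6, 0]
R3 ← R3 − (2)·R1: [0, -2, 5, 6, 0]
R3 ← R3 + R2: [0, 0, 0, 0, 0]
2 nonzero rows, so rank(P) = 2.
P has 5 columns; by rank–nullity, nullity = 5 − 2 = 3.

3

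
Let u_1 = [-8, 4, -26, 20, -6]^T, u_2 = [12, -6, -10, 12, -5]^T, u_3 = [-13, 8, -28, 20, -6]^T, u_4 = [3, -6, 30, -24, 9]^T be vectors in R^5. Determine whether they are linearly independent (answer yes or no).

Form the matrix with these vectors as rows and row reduce.
R2 ← R2 + (3/2)·R1: [0, 0, -49, 42, -14]
R3 ← R3 − (13/8)·R1: [0, 3/2, 57/4, -25/2, 15/4]
R4 ← R4 + (3/8)·R1: [0, -9/2, 81/4, -33/2, 27/4]
Swap R2 ↔ R3
R4 ← R4 + (3)·R2: [0, 0, 63, -54, 18]
R4 ← R4 + (9/7)·R3: [0, 0, 0, 0, 0]
3 nonzero rows, so the 4 vectors span a space of dimension 3.
Since 3 < 4, the vectors are linearly dependent.

no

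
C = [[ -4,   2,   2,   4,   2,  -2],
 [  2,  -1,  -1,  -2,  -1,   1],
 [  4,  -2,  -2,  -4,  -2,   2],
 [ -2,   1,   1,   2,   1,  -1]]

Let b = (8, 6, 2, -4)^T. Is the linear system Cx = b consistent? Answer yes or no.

no

Row reduce the augmented matrix [C | b].
R2 ← R2 + (1/2)·R1: [0, 0, 0, 0, 0, 0, 10]
R3 ← R3 + R1: [0, 0, 0, 0, 0, 0, 10]
R4 ← R4 − (1/2)·R1: [0, 0, 0, 0, 0, 0, -8]
R3 ← R3 − R2: [0, 0, 0, 0, 0, 0, 0]
R4 ← R4 + (4/5)·R2: [0, 0, 0, 0, 0, 0, 0]
The echelon form has 2 nonzero rows; the last pivot sits in the augmented column, so rank(C) = 1 but rank([C|b]) = 2.
Since the ranks differ, the system is inconsistent.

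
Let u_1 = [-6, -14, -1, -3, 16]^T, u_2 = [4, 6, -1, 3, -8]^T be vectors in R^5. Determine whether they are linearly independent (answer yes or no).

yes

Form the matrix with these vectors as rows and row reduce.
R2 ← R2 + (2/3)·R1: [0, -10/3, -5/3, 1, 8/3]
2 nonzero rows, so the 2 vectors span a space of dimension 2.
Since 2 = 2, the vectors are linearly independent.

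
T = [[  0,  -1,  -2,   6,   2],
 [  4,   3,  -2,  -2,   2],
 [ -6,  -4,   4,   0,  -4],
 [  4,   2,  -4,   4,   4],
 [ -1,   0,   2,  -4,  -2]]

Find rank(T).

2

Row reduce to echelon form.
Swap R1 ↔ R2
R3 ← R3 + (3/2)·R1: [0, 1/2, 1, -3, -1]
R4 ← R4 − R1: [0, -1, -2, 6, 2]
R5 ← R5 + (1/4)·R1: [0, 3/4, 3/2, -9/2, -3/2]
R3 ← R3 + (1/2)·R2: [0, 0, 0, 0, 0]
R4 ← R4 − R2: [0, 0, 0, 0, 0]
R5 ← R5 + (3/4)·R2: [0, 0, 0, 0, 0]
Echelon form has 2 nonzero rows, so rank(T) = 2.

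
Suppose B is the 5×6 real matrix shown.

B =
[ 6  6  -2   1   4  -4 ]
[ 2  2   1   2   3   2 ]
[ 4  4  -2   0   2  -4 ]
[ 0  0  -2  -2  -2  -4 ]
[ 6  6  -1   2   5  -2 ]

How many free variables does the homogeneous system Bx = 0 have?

Row reduce to echelon form.
R2 ← R2 − (1/3)·R1: [0, 0, 5/3, 5/3, 5/3, 10/3]
R3 ← R3 − (2/3)·R1: [0, 0, -2/3, -2/3, -2/3, -4/3]
R5 ← R5 − R1: [0, 0, 1, 1, 1, 2]
R3 ← R3 + (2/5)·R2: [0, 0, 0, 0, 0, 0]
R4 ← R4 + (6/5)·R2: [0, 0, 0, 0, 0, 0]
R5 ← R5 − (3/5)·R2: [0, 0, 0, 0, 0, 0]
2 nonzero rows, so rank(B) = 2.
B has 6 columns; by rank–nullity, nullity = 6 − 2 = 4.

4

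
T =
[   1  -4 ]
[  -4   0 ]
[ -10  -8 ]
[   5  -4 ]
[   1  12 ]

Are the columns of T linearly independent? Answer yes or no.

yes

Row reduce T to echelon form.
R2 ← R2 + (4)·R1: [0, -16]
R3 ← R3 + (10)·R1: [0, -48]
R4 ← R4 − (5)·R1: [0, 16]
R5 ← R5 − R1: [0, 16]
R3 ← R3 − (3)·R2: [0, 0]
R4 ← R4 + R2: [0, 0]
R5 ← R5 + R2: [0, 0]
2 pivots among 2 columns.
Every column is a pivot column, so the columns are linearly independent.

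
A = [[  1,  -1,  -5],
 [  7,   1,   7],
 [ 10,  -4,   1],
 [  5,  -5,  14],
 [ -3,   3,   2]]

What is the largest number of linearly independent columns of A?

3

Row reduce to echelon form.
R2 ← R2 − (7)·R1: [0, 8, 42]
R3 ← R3 − (10)·R1: [0, 6, 51]
R4 ← R4 − (5)·R1: [0, 0, 39]
R5 ← R5 + (3)·R1: [0, 0, -13]
R3 ← R3 − (3/4)·R2: [0, 0, 39/2]
R4 ← R4 − (2)·R3: [0, 0, 0]
R5 ← R5 + (2/3)·R3: [0, 0, 0]
Echelon form has 3 nonzero rows, so rank(A) = 3.
The rank gives the maximum number of linearly independent columns: 3.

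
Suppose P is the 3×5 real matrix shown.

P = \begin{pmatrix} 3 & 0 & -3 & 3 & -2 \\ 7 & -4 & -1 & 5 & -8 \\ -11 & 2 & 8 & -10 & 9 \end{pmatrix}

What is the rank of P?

2

Row reduce to echelon form.
R2 ← R2 − (7/3)·R1: [0, -4, 6, -2, -10/3]
R3 ← R3 + (11/3)·R1: [0, 2, -3, 1, 5/3]
R3 ← R3 + (1/2)·R2: [0, 0, 0, 0, 0]
Echelon form has 2 nonzero rows, so rank(P) = 2.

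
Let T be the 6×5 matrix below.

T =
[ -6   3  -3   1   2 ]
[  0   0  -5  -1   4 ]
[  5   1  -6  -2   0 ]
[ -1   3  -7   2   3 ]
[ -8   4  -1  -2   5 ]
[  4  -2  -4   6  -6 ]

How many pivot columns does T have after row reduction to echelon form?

5

Row reduce to echelon form.
R3 ← R3 + (5/6)·R1: [0, 7/2, -17/2, -7/6, 5/3]
R4 ← R4 − (1/6)·R1: [0, 5/2, -13/2, 11/6, 8/3]
R5 ← R5 − (4/3)·R1: [0, 0, 3, -10/3, 7/3]
R6 ← R6 + (2/3)·R1: [0, 0, -6, 20/3, -14/3]
Swap R2 ↔ R3
R4 ← R4 − (5/7)·R2: [0, 0, -3/7, 8/3, 31/21]
R4 ← R4 − (3/35)·R3: [0, 0, 0, 289/105, 17/15]
R5 ← R5 + (3/5)·R3: [0, 0, 0, -59/15, 71/15]
R6 ← R6 − (6/5)·R3: [0, 0, 0, 118/15, -142/15]
R5 ← R5 + (413/289)·R4: [0, 0, 0, 0, 108/17]
R6 ← R6 − (826/289)·R4: [0, 0, 0, 0, -216/17]
R6 ← R6 + (2)·R5: [0, 0, 0, 0, 0]
Echelon form has 5 nonzero rows, so rank(T) = 5.
Each nonzero row contributes one pivot column: 5 pivot columns.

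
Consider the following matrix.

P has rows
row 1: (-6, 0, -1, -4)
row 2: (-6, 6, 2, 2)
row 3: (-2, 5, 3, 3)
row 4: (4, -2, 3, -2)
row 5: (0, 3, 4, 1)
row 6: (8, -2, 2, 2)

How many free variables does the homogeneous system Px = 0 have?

Row reduce to echelon form.
R2 ← R2 − R1: [0, 6, 3, 6]
R3 ← R3 − (1/3)·R1: [0, 5, 10/3, 13/3]
R4 ← R4 + (2/3)·R1: [0, -2, 7/3, -14/3]
R6 ← R6 + (4/3)·R1: [0, -2, 2/3, -10/3]
R3 ← R3 − (5/6)·R2: [0, 0, 5/6, -2/3]
R4 ← R4 + (1/3)·R2: [0, 0, 10/3, -8/3]
R5 ← R5 − (1/2)·R2: [0, 0, 5/2, -2]
R6 ← R6 + (1/3)·R2: [0, 0, 5/3, -4/3]
R4 ← R4 − (4)·R3: [0, 0, 0, 0]
R5 ← R5 − (3)·R3: [0, 0, 0, 0]
R6 ← R6 − (2)·R3: [0, 0, 0, 0]
3 nonzero rows, so rank(P) = 3.
P has 4 columns; by rank–nullity, nullity = 4 − 3 = 1.

1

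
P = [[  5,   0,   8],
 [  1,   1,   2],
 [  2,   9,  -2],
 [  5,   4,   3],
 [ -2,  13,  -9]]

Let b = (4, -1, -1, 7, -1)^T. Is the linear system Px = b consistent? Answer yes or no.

no

Row reduce the augmented matrix [P | b].
R2 ← R2 − (1/5)·R1: [0, 1, 2/5, -9/5]
R3 ← R3 − (2/5)·R1: [0, 9, -26/5, -13/5]
R4 ← R4 − R1: [0, 4, -5, 3]
R5 ← R5 + (2/5)·R1: [0, 13, -29/5, 3/5]
R3 ← R3 − (9)·R2: [0, 0, -44/5, 68/5]
R4 ← R4 − (4)·R2: [0, 0, -33/5, 51/5]
R5 ← R5 − (13)·R2: [0, 0, -11, 24]
R4 ← R4 − (3/4)·R3: [0, 0, 0, 0]
R5 ← R5 − (5/4)·R3: [0, 0, 0, 7]
Swap R4 ↔ R5
The echelon form has 4 nonzero rows; the last pivot sits in the augmented column, so rank(P) = 3 but rank([P|b]) = 4.
Since the ranks differ, the system is inconsistent.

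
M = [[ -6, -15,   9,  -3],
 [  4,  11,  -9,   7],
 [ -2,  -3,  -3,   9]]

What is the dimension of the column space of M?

Row reduce to echelon form.
R2 ← R2 + (2/3)·R1: [0, 1, -3, 5]
R3 ← R3 − (1/3)·R1: [0, 2, -6, 10]
R3 ← R3 − (2)·R2: [0, 0, 0, 0]
Echelon form has 2 nonzero rows, so rank(M) = 2.
The column space has dimension equal to the rank: 2.

2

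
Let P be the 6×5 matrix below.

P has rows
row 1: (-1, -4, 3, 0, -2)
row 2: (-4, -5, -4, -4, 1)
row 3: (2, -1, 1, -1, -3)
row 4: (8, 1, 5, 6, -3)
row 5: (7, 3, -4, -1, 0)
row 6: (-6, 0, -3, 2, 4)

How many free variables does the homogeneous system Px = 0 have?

Row reduce to echelon form.
R2 ← R2 − (4)·R1: [0, 11, -16, -4, 9]
R3 ← R3 + (2)·R1: [0, -9, 7, -1, -7]
R4 ← R4 + (8)·R1: [0, -31, 29, 6, -19]
R5 ← R5 + (7)·R1: [0, -25, 17, -1, -14]
R6 ← R6 − (6)·R1: [0, 24, -21, 2, 16]
R3 ← R3 + (9/11)·R2: [0, 0, -67/11, -47/11, 4/11]
R4 ← R4 + (31/11)·R2: [0, 0, -177/11, -58/11, 70/11]
R5 ← R5 + (25/11)·R2: [0, 0, -213/11, -111/11, 71/11]
R6 ← R6 − (24/11)·R2: [0, 0, 153/11, 118/11, -40/11]
R4 ← R4 − (177/67)·R3: [0, 0, 0, 403/67, 362/67]
R5 ← R5 − (213/67)·R3: [0, 0, 0, 234/67, 355/67]
R6 ← R6 + (153/67)·R3: [0, 0, 0, 65/67, -188/67]
R5 ← R5 − (18/31)·R4: [0, 0, 0, 0, 67/31]
R6 ← R6 − (5/31)·R4: [0, 0, 0, 0, -114/31]
R6 ← R6 + (114/67)·R5: [0, 0, 0, 0, 0]
5 nonzero rows, so rank(P) = 5.
P has 5 columns; by rank–nullity, nullity = 5 − 5 = 0.

0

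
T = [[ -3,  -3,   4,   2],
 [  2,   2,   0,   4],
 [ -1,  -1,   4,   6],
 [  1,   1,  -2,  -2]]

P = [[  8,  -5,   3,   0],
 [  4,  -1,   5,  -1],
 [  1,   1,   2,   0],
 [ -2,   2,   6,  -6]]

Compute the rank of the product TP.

2

First compute TP:
[[-36,  26,  -4,  -9],
 [ 16,  -4,  40, -26],
 [-20,  22,  36, -35],
 [ 14, -12,  -8,  11]]
Now row reduce the product.
R2 ← R2 + (4/9)·R1: [0, 68/9, 344/9, -30]
R3 ← R3 − (5/9)·R1: [0, 68/9, 344/9, -30]
R4 ← R4 + (7/18)·R1: [0, -17/9, -86/9, 15/2]
R3 ← R3 − R2: [0, 0, 0, 0]
R4 ← R4 + (1/4)·R2: [0, 0, 0, 0]
2 nonzero rows, so rank(TP) = 2.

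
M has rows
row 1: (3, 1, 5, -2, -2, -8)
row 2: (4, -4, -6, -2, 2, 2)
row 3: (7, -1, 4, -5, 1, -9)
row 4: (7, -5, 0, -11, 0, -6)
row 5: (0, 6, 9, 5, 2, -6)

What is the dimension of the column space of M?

4

Row reduce to echelon form.
R2 ← R2 − (4/3)·R1: [0, -16/3, -38/3, 2/3, 14/3, 38/3]
R3 ← R3 − (7/3)·R1: [0, -10/3, -23/3, -1/3, 17/3, 29/3]
R4 ← R4 − (7/3)·R1: [0, -22/3, -35/3, -19/3, 14/3, 38/3]
R3 ← R3 − (5/8)·R2: [0, 0, 1/4, -3/4, 11/4, 7/4]
R4 ← R4 − (11/8)·R2: [0, 0, 23/4, -29/4, -7/4, -19/4]
R5 ← R5 + (9/8)·R2: [0, 0, -21/4, 23/4, 29/4, 33/4]
R4 ← R4 − (23)·R3: [0, 0, 0, 10, -65, -45]
R5 ← R5 + (21)·R3: [0, 0, 0, -10, 65, 45]
R5 ← R5 + R4: [0, 0, 0, 0, 0, 0]
Echelon form has 4 nonzero rows, so rank(M) = 4.
The column space has dimension equal to the rank: 4.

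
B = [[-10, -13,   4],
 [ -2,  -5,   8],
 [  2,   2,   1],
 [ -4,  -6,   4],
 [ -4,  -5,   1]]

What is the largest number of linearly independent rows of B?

2

Row reduce to echelon form.
R2 ← R2 − (1/5)·R1: [0, -12/5, 36/5]
R3 ← R3 + (1/5)·R1: [0, -3/5, 9/5]
R4 ← R4 − (2/5)·R1: [0, -4/5, 12/5]
R5 ← R5 − (2/5)·R1: [0, 1/5, -3/5]
R3 ← R3 − (1/4)·R2: [0, 0, 0]
R4 ← R4 − (1/3)·R2: [0, 0, 0]
R5 ← R5 + (1/12)·R2: [0, 0, 0]
Echelon form has 2 nonzero rows, so rank(B) = 2.
The rank gives the maximum number of linearly independent rows: 2.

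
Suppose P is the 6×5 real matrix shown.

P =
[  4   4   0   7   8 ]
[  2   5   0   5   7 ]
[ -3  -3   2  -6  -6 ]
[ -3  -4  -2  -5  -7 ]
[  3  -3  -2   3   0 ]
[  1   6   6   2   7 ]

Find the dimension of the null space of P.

Row reduce to echelon form.
R2 ← R2 − (1/2)·R1: [0, 3, 0, 3/2, 3]
R3 ← R3 + (3/4)·R1: [0, 0, 2, -3/4, 0]
R4 ← R4 + (3/4)·R1: [0, -1, -2, 1/4, -1]
R5 ← R5 − (3/4)·R1: [0, -6, -2, -9/4, -6]
R6 ← R6 − (1/4)·R1: [0, 5, 6, 1/4, 5]
R4 ← R4 + (1/3)·R2: [0, 0, -2, 3/4, 0]
R5 ← R5 + (2)·R2: [0, 0, -2, 3/4, 0]
R6 ← R6 − (5/3)·R2: [0, 0, 6, -9/4, 0]
R4 ← R4 + R3: [0, 0, 0, 0, 0]
R5 ← R5 + R3: [0, 0, 0, 0, 0]
R6 ← R6 − (3)·R3: [0, 0, 0, 0, 0]
3 nonzero rows, so rank(P) = 3.
P has 5 columns; by rank–nullity, nullity = 5 − 3 = 2.

2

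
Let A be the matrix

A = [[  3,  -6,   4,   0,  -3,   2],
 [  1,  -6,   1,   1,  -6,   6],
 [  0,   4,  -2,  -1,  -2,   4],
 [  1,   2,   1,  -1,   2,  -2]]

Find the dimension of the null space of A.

Row reduce to echelon form.
R2 ← R2 − (1/3)·R1: [0, -4, -1/3, 1, -5, 16/3]
R4 ← R4 − (1/3)·R1: [0, 4, -1/3, -1, 3, -8/3]
R3 ← R3 + R2: [0, 0, -7/3, 0, -7, 28/3]
R4 ← R4 + R2: [0, 0, -2/3, 0, -2, 8/3]
R4 ← R4 − (2/7)·R3: [0, 0, 0, 0, 0, 0]
3 nonzero rows, so rank(A) = 3.
A has 6 columns; by rank–nullity, nullity = 6 − 3 = 3.

3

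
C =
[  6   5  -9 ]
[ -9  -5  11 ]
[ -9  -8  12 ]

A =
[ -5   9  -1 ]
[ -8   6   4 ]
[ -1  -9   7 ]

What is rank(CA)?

2

First compute CA:
[[-61, 165, -49],
 [ 74, -210,  66],
 [ 97, -237,  61]]
Now row reduce the product.
R2 ← R2 + (74/61)·R1: [0, -600/61, 400/61]
R3 ← R3 + (97/61)·R1: [0, 1548/61, -1032/61]
R3 ← R3 + (129/50)·R2: [0, 0, 0]
2 nonzero rows, so rank(CA) = 2.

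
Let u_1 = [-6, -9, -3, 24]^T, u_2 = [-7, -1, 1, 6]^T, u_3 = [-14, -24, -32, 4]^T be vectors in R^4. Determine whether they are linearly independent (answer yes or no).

yes

Form the matrix with these vectors as rows and row reduce.
R2 ← R2 − (7/6)·R1: [0, 19/2, 9/2, -22]
R3 ← R3 − (7/3)·R1: [0, -3, -25, -52]
R3 ← R3 + (6/19)·R2: [0, 0, -448/19, -1120/19]
3 nonzero rows, so the 3 vectors span a space of dimension 3.
Since 3 = 3, the vectors are linearly independent.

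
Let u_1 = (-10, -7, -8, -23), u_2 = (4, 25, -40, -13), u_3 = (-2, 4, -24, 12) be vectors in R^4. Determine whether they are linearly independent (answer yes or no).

yes

Form the matrix with these vectors as rows and row reduce.
R2 ← R2 + (2/5)·R1: [0, 111/5, -216/5, -111/5]
R3 ← R3 − (1/5)·R1: [0, 27/5, -112/5, 83/5]
R3 ← R3 − (9/37)·R2: [0, 0, -440/37, 22]
3 nonzero rows, so the 3 vectors span a space of dimension 3.
Since 3 = 3, the vectors are linearly independent.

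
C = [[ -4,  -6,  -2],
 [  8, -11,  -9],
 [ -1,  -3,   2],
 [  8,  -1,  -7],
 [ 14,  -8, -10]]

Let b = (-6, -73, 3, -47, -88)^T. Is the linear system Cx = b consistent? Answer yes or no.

yes

Row reduce the augmented matrix [C | b].
R2 ← R2 + (2)·R1: [0, -23, -13, -85]
R3 ← R3 − (1/4)·R1: [0, -3/2, 5/2, 9/2]
R4 ← R4 + (2)·R1: [0, -13, -11, -59]
R5 ← R5 + (7/2)·R1: [0, -29, -17, -109]
R3 ← R3 − (3/46)·R2: [0, 0, 77/23, 231/23]
R4 ← R4 − (13/23)·R2: [0, 0, -84/23, -252/23]
R5 ← R5 − (29/23)·R2: [0, 0, -14/23, -42/23]
R4 ← R4 + (12/11)·R3: [0, 0, 0, 0]
R5 ← R5 + (2/11)·R3: [0, 0, 0, 0]
The echelon form has 3 nonzero rows, and every pivot lies in the first 3 columns, so rank(C) = rank([C|b]) = 3.
The system is consistent.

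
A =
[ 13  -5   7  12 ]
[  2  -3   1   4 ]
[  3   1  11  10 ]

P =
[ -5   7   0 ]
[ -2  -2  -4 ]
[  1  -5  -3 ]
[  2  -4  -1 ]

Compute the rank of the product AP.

2

First compute AP:
[[-24,  18, -13],
 [  5,  -1,   5],
 [ 14, -76, -47]]
Now row reduce the product.
R2 ← R2 + (5/24)·R1: [0, 11/4, 55/24]
R3 ← R3 + (7/12)·R1: [0, -131/2, -655/12]
R3 ← R3 + (262/11)·R2: [0, 0, 0]
2 nonzero rows, so rank(AP) = 2.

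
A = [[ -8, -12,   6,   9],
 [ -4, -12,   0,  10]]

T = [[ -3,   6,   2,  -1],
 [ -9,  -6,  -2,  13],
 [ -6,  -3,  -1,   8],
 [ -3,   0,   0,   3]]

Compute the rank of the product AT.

2

First compute AT:
[[ 69,   6,   2, -73],
 [ 90,  48,  16, -122]]
Now row reduce the product.
R2 ← R2 − (30/23)·R1: [0, 924/23, 308/23, -616/23]
2 nonzero rows, so rank(AT) = 2.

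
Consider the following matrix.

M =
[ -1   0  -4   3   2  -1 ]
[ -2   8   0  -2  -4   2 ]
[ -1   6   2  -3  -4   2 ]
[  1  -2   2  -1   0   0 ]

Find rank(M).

2

Row reduce to echelon form.
R2 ← R2 − (2)·R1: [0, 8, 8, -8, -8, 4]
R3 ← R3 − R1: [0, 6, 6, -6, -6, 3]
R4 ← R4 + R1: [0, -2, -2, 2, 2, -1]
R3 ← R3 − (3/4)·R2: [0, 0, 0, 0, 0, 0]
R4 ← R4 + (1/4)·R2: [0, 0, 0, 0, 0, 0]
Echelon form has 2 nonzero rows, so rank(M) = 2.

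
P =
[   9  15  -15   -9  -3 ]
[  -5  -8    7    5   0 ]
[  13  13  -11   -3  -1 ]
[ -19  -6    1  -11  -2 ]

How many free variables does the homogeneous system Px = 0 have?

Row reduce to echelon form.
R2 ← R2 + (5/9)·R1: [0, 1/3, -4/3, 0, -5/3]
R3 ← R3 − (13/9)·R1: [0, -26/3, 32/3, 10, 10/3]
R4 ← R4 + (19/9)·R1: [0, 77/3, -92/3, -30, -25/3]
R3 ← R3 + (26)·R2: [0, 0, -24, 10, -40]
R4 ← R4 − (77)·R2: [0, 0, 72, -30, 120]
R4 ← R4 + (3)·R3: [0, 0, 0, 0, 0]
3 nonzero rows, so rank(P) = 3.
P has 5 columns; by rank–nullity, nullity = 5 − 3 = 2.

2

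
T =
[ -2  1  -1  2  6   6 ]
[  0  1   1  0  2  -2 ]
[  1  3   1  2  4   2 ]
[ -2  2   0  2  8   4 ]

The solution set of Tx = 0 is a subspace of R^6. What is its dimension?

Row reduce to echelon form.
R3 ← R3 + (1/2)·R1: [0, 7/2, 1/2, 3, 7, 5]
R4 ← R4 − R1: [0, 1, 1, 0, 2, -2]
R3 ← R3 − (7/2)·R2: [0, 0, -3, 3, 0, 12]
R4 ← R4 − R2: [0, 0, 0, 0, 0, 0]
3 nonzero rows, so rank(T) = 3.
T has 6 columns; by rank–nullity, nullity = 6 − 3 = 3.

3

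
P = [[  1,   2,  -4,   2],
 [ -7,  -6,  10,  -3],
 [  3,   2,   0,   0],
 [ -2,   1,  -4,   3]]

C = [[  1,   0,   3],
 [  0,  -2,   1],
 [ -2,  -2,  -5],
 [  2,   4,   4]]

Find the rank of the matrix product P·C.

First compute PC:
[[ 13,  12,  33],
 [-33, -20, -89],
 [  3,  -4,  11],
 [ 12,  18,  27]]
Now row reduce the product.
R2 ← R2 + (33/13)·R1: [0, 136/13, -68/13]
R3 ← R3 − (3/13)·R1: [0, -88/13, 44/13]
R4 ← R4 − (12/13)·R1: [0, 90/13, -45/13]
R3 ← R3 + (11/17)·R2: [0, 0, 0]
R4 ← R4 − (45/68)·R2: [0, 0, 0]
2 nonzero rows, so rank(PC) = 2.

2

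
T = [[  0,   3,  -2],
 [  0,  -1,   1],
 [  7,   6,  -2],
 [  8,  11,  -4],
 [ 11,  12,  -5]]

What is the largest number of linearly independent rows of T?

Row reduce to echelon form.
Swap R1 ↔ R3
R4 ← R4 − (8/7)·R1: [0, 29/7, -12/7]
R5 ← R5 − (11/7)·R1: [0, 18/7, -13/7]
R3 ← R3 + (3)·R2: [0, 0, 1]
R4 ← R4 + (29/7)·R2: [0, 0, 17/7]
R5 ← R5 + (18/7)·R2: [0, 0, 5/7]
R4 ← R4 − (17/7)·R3: [0, 0, 0]
R5 ← R5 − (5/7)·R3: [0, 0, 0]
Echelon form has 3 nonzero rows, so rank(T) = 3.
The rank gives the maximum number of linearly independent rows: 3.

3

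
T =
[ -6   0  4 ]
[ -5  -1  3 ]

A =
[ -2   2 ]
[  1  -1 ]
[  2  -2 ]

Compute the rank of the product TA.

1

First compute TA:
[[ 20, -20],
 [ 15, -15]]
Now row reduce the product.
R2 ← R2 − (3/4)·R1: [0, 0]
1 nonzero row, so rank(TA) = 1.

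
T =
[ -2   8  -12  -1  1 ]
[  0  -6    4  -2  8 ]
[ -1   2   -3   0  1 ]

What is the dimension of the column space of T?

3

Row reduce to echelon form.
R3 ← R3 − (1/2)·R1: [0, -2, 3, 1/2, 1/2]
R3 ← R3 − (1/3)·R2: [0, 0, 5/3, 7/6, -13/6]
Echelon form has 3 nonzero rows, so rank(T) = 3.
The column space has dimension equal to the rank: 3.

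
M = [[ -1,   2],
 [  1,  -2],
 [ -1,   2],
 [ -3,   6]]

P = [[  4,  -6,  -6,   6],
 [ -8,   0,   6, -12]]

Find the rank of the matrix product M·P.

First compute MP:
[[-20,   6,  18, -30],
 [ 20,  -6, -18,  30],
 [-20,   6,  18, -30],
 [-60,  18,  54, -90]]
Now row reduce the product.
R2 ← R2 + R1: [0, 0, 0, 0]
R3 ← R3 − R1: [0, 0, 0, 0]
R4 ← R4 − (3)·R1: [0, 0, 0, 0]
1 nonzero row, so rank(MP) = 1.

1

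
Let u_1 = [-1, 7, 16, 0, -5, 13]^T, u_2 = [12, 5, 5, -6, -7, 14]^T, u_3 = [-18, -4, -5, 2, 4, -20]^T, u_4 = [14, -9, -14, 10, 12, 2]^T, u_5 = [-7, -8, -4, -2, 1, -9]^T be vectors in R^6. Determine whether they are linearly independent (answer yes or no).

Form the matrix with these vectors as rows and row reduce.
R2 ← R2 + (12)·R1: [0, 89, 197, -6, -67, 170]
R3 ← R3 − (18)·R1: [0, -130, -293, 2, 94, -254]
R4 ← R4 + (14)·R1: [0, 89, 210, 10, -58, 184]
R5 ← R5 − (7)·R1: [0, -57, -116, -2, 36, -100]
R3 ← R3 + (130/89)·R2: [0, 0, -467/89, -602/89, -344/89, -506/89]
R4 ← R4 − R2: [0, 0, 13, 16, 9, 14]
R5 ← R5 + (57/89)·R2: [0, 0, 905/89, -520/89, -615/89, 790/89]
R4 ← R4 + (1157/467)·R3: [0, 0, 0, -354/467, -269/467, -40/467]
R5 ← R5 + (905/467)·R3: [0, 0, 0, -8850/467, -6725/467, -1000/467]
R5 ← R5 − (25)·R4: [0, 0, 0, 0, 0, 0]
4 nonzero rows, so the 5 vectors span a space of dimension 4.
Since 4 < 5, the vectors are linearly dependent.

no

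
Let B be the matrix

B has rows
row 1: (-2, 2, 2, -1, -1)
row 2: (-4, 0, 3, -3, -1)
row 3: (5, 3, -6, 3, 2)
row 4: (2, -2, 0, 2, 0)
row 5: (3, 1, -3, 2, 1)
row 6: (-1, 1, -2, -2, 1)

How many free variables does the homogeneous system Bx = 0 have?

Row reduce to echelon form.
R2 ← R2 − (2)·R1: [0, -4, -1, -1, 1]
R3 ← R3 + (5/2)·R1: [0, 8, -1, 1/2, -1/2]
R4 ← R4 + R1: [0, 0, 2, 1, -1]
R5 ← R5 + (3/2)·R1: [0, 4, 0, 1/2, -1/2]
R6 ← R6 − (1/2)·R1: [0, 0, -3, -3/2, 3/2]
R3 ← R3 + (2)·R2: [0, 0, -3, -3/2, 3/2]
R5 ← R5 + R2: [0, 0, -1, -1/2, 1/2]
R4 ← R4 + (2/3)·R3: [0, 0, 0, 0, 0]
R5 ← R5 − (1/3)·R3: [0, 0, 0, 0, 0]
R6 ← R6 − R3: [0, 0, 0, 0, 0]
3 nonzero rows, so rank(B) = 3.
B has 5 columns; by rank–nullity, nullity = 5 − 3 = 2.

2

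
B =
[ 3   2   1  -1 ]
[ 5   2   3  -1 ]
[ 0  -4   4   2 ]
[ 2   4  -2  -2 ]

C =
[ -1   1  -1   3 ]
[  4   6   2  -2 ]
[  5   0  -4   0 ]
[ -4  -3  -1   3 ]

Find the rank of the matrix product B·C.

First compute BC:
[[ 14,  18,  -2,   2],
 [ 22,  20, -12,   8],
 [ -4, -30, -26,  14],
 [ 12,  32,  16,  -8]]
Now row reduce the product.
R2 ← R2 − (11/7)·R1: [0, -58/7, -62/7, 34/7]
R3 ← R3 + (2/7)·R1: [0, -174/7, -186/7, 102/7]
R4 ← R4 − (6/7)·R1: [0, 116/7, 124/7, -68/7]
R3 ← R3 − (3)·R2: [0, 0, 0, 0]
R4 ← R4 + (2)·R2: [0, 0, 0, 0]
2 nonzero rows, so rank(BC) = 2.

2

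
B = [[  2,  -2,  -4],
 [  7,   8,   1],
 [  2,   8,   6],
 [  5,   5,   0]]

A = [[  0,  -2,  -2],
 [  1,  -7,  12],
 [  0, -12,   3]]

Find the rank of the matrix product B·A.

2

First compute BA:
[[ -2,  58, -40],
 [  8, -82,  85],
 [  8, -132, 110],
 [  5, -45,  50]]
Now row reduce the product.
R2 ← R2 + (4)·R1: [0, 150, -75]
R3 ← R3 + (4)·R1: [0, 100, -50]
R4 ← R4 + (5/2)·R1: [0, 100, -50]
R3 ← R3 − (2/3)·R2: [0, 0, 0]
R4 ← R4 − (2/3)·R2: [0, 0, 0]
2 nonzero rows, so rank(BA) = 2.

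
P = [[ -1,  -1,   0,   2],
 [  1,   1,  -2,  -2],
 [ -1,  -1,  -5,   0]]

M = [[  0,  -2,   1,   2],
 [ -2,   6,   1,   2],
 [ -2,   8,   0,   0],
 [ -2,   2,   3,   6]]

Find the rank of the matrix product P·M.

First compute PM:
[[ -2,   0,   4,   8],
 [  6, -16,  -4,  -8],
 [ 12, -44,  -2,  -4]]
Now row reduce the product.
R2 ← R2 + (3)·R1: [0, -16, 8, 16]
R3 ← R3 + (6)·R1: [0, -44, 22, 44]
R3 ← R3 − (11/4)·R2: [0, 0, 0, 0]
2 nonzero rows, so rank(PM) = 2.

2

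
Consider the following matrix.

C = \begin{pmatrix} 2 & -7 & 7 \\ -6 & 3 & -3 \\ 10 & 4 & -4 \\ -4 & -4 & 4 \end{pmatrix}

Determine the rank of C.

2

Row reduce to echelon form.
R2 ← R2 + (3)·R1: [0, -18, 18]
R3 ← R3 − (5)·R1: [0, 39, -39]
R4 ← R4 + (2)·R1: [0, -18, 18]
R3 ← R3 + (13/6)·R2: [0, 0, 0]
R4 ← R4 − R2: [0, 0, 0]
Echelon form has 2 nonzero rows, so rank(C) = 2.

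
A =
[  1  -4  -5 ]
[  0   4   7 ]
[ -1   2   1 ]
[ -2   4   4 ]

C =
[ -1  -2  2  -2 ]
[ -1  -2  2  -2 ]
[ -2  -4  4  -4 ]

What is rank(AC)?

First compute AC:
[[ 13,  26, -26,  26],
 [-18, -36,  36, -36],
 [ -3,  -6,   6,  -6],
 [-10, -20,  20, -20]]
Now row reduce the product.
R2 ← R2 + (18/13)·R1: [0, 0, 0, 0]
R3 ← R3 + (3/13)·R1: [0, 0, 0, 0]
R4 ← R4 + (10/13)·R1: [0, 0, 0, 0]
1 nonzero row, so rank(AC) = 1.

1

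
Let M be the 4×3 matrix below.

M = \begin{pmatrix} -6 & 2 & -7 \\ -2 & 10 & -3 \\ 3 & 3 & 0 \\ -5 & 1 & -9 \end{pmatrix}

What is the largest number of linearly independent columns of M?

Row reduce to echelon form.
R2 ← R2 − (1/3)·R1: [0, 28/3, -2/3]
R3 ← R3 + (1/2)·R1: [0, 4, -7/2]
R4 ← R4 − (5/6)·R1: [0, -2/3, -19/6]
R3 ← R3 − (3/7)·R2: [0, 0, -45/14]
R4 ← R4 + (1/14)·R2: [0, 0, -45/14]
R4 ← R4 − R3: [0, 0, 0]
Echelon form has 3 nonzero rows, so rank(M) = 3.
The rank gives the maximum number of linearly independent columns: 3.

3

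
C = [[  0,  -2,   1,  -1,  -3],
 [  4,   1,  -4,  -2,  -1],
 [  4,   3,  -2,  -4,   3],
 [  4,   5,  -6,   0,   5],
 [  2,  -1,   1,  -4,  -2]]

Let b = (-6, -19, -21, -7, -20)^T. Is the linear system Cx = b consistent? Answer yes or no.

yes

Row reduce the augmented matrix [C | b].
Swap R1 ↔ R2
R3 ← R3 − R1: [0, 2, 2, -2, 4, -2]
R4 ← R4 − R1: [0, 4, -2, 2, 6, 12]
R5 ← R5 − (1/2)·R1: [0, -3/2, 3, -3, -3/2, -21/2]
R3 ← R3 + R2: [0, 0, 3, -3, 1, -8]
R4 ← R4 + (2)·R2: [0, 0, 0, 0, 0, 0]
R5 ← R5 − (3/4)·R2: [0, 0, 9/4, -9/4, 3/4, -6]
R5 ← R5 − (3/4)·R3: [0, 0, 0, 0, 0, 0]
The echelon form has 3 nonzero rows, and every pivot lies in the first 5 columns, so rank(C) = rank([C|b]) = 3.
The system is consistent.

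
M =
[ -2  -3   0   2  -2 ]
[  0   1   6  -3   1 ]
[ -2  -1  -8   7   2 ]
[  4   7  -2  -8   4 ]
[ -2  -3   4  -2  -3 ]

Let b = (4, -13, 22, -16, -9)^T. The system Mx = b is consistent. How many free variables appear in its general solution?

1

Row reduce the augmented matrix [M | b].
R3 ← R3 − R1: [0, 2, -8, 5, 4, 18]
R4 ← R4 + (2)·R1: [0, 1, -2, -4, 0, -8]
R5 ← R5 − R1: [0, 0, 4, -4, -1, -13]
R3 ← R3 − (2)·R2: [0, 0, -20, 11, 2, 44]
R4 ← R4 − R2: [0, 0, -8, -1, -1, 5]
R4 ← R4 − (2/5)·R3: [0, 0, 0, -27/5, -9/5, -63/5]
R5 ← R5 + (1/5)·R3: [0, 0, 0, -9/5, -3/5, -21/5]
R5 ← R5 − (1/3)·R4: [0, 0, 0, 0, 0, 0]
The echelon form has 4 nonzero rows, and every pivot lies in the first 5 columns, so rank(M) = rank([M|b]) = 4.
The system is consistent.
Free variables = (unknowns) − (rank) = 5 − 4 = 1.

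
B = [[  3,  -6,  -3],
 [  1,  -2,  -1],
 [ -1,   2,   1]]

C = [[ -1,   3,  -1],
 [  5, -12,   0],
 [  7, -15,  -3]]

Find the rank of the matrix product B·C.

First compute BC:
[[-54, 126,   6],
 [-18,  42,   2],
 [ 18, -42,  -2]]
Now row reduce the product.
R2 ← R2 − (1/3)·R1: [0, 0, 0]
R3 ← R3 + (1/3)·R1: [0, 0, 0]
1 nonzero row, so rank(BC) = 1.

1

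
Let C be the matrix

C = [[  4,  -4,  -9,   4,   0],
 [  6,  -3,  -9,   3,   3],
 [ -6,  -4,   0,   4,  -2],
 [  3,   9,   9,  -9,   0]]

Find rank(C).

3

Row reduce to echelon form.
R2 ← R2 − (3/2)·R1: [0, 3, 9/2, -3, 3]
R3 ← R3 + (3/2)·R1: [0, -10, -27/2, 10, -2]
R4 ← R4 − (3/4)·R1: [0, 12, 63/4, -12, 0]
R3 ← R3 + (10/3)·R2: [0, 0, 3/2, 0, 8]
R4 ← R4 − (4)·R2: [0, 0, -9/4, 0, -12]
R4 ← R4 + (3/2)·R3: [0, 0, 0, 0, 0]
Echelon form has 3 nonzero rows, so rank(C) = 3.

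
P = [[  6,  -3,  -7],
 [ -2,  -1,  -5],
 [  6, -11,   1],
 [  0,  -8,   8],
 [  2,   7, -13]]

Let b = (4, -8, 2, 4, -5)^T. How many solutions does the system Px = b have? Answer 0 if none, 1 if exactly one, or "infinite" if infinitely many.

Row reduce the augmented matrix [P | b].
R2 ← R2 + (1/3)·R1: [0, -2, -22/3, -20/3]
R3 ← R3 − R1: [0, -8, 8, -2]
R5 ← R5 − (1/3)·R1: [0, 8, -32/3, -19/3]
R3 ← R3 − (4)·R2: [0, 0, 112/3, 74/3]
R4 ← R4 − (4)·R2: [0, 0, 112/3, 92/3]
R5 ← R5 + (4)·R2: [0, 0, -40, -33]
R4 ← R4 − R3: [0, 0, 0, 6]
R5 ← R5 + (15/14)·R3: [0, 0, 0, -46/7]
R5 ← R5 + (23/21)·R4: [0, 0, 0, 0]
The echelon form has 4 nonzero rows; the last pivot sits in the augmented column, so rank(P) = 3 but rank([P|b]) = 4.
Since the ranks differ, the system is inconsistent.
It has no solutions.

0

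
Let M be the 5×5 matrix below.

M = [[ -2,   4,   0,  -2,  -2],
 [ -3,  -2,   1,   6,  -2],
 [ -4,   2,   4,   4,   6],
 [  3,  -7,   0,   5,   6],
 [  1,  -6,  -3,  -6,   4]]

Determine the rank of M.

5

Row reduce to echelon form.
R2 ← R2 − (3/2)·R1: [0, -8, 1, 9, 1]
R3 ← R3 − (2)·R1: [0, -6, 4, 8, 10]
R4 ← R4 + (3/2)·R1: [0, -1, 0, 2, 3]
R5 ← R5 + (1/2)·R1: [0, -4, -3, -7, 3]
R3 ← R3 − (3/4)·R2: [0, 0, 13/4, 5/4, 37/4]
R4 ← R4 − (1/8)·R2: [0, 0, -1/8, 7/8, 23/8]
R5 ← R5 − (1/2)·R2: [0, 0, -7/2, -23/2, 5/2]
R4 ← R4 + (1/26)·R3: [0, 0, 0, 12/13, 42/13]
R5 ← R5 + (14/13)·R3: [0, 0, 0, -132/13, 162/13]
R5 ← R5 + (11)·R4: [0, 0, 0, 0, 48]
Echelon form has 5 nonzero rows, so rank(M) = 5.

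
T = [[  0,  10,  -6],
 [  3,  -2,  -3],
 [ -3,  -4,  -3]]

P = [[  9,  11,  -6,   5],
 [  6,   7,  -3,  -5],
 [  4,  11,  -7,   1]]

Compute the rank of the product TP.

3

First compute TP:
[[ 36,   4,  12, -56],
 [  3, -14,   9,  22],
 [-63, -94,  51,   2]]
Now row reduce the product.
R2 ← R2 − (1/12)·R1: [0, -43/3, 8, 80/3]
R3 ← R3 + (7/4)·R1: [0, -87, 72, -96]
R3 ← R3 − (261/43)·R2: [0, 0, 1008/43, -11088/43]
3 nonzero rows, so rank(TP) = 3.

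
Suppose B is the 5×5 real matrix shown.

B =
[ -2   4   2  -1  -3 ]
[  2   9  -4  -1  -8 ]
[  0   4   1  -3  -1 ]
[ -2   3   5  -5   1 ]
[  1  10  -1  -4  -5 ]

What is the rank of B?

Row reduce to echelon form.
R2 ← R2 + R1: [0, 13, -2, -2, -11]
R4 ← R4 − R1: [0, -1, 3, -4, 4]
R5 ← R5 + (1/2)·R1: [0, 12, 0, -9/2, -13/2]
R3 ← R3 − (4/13)·R2: [0, 0, 21/13, -31/13, 31/13]
R4 ← R4 + (1/13)·R2: [0, 0, 37/13, -54/13, 41/13]
R5 ← R5 − (12/13)·R2: [0, 0, 24/13, -69/26, 95/26]
R4 ← R4 − (37/21)·R3: [0, 0, 0, 1/21, -22/21]
R5 ← R5 − (8/7)·R3: [0, 0, 0, 1/14, 13/14]
R5 ← R5 − (3/2)·R4: [0, 0, 0, 0, 5/2]
Echelon form has 5 nonzero rows, so rank(B) = 5.

5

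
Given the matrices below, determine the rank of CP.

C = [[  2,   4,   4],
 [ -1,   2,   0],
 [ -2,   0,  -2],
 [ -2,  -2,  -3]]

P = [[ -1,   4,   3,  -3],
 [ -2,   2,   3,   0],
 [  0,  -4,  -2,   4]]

First compute CP:
[[-10,   0,  10,  10],
 [ -3,   0,   3,   3],
 [  2,   0,  -2,  -2],
 [  6,   0,  -6,  -6]]
Now row reduce the product.
R2 ← R2 − (3/10)·R1: [0, 0, 0, 0]
R3 ← R3 + (1/5)·R1: [0, 0, 0, 0]
R4 ← R4 + (3/5)·R1: [0, 0, 0, 0]
1 nonzero row, so rank(CP) = 1.

1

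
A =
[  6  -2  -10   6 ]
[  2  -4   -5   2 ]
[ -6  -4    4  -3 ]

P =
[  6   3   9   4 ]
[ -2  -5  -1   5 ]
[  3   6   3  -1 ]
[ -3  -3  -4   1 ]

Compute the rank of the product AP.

First compute AP:
[[ -8, -50,   2,  30],
 [ -1, -10,  -1,  -5],
 [ -7,  35, -26, -51]]
Now row reduce the product.
R2 ← R2 − (1/8)·R1: [0, -15/4, -5/4, -35/4]
R3 ← R3 − (7/8)·R1: [0, 315/4, -111/4, -309/4]
R3 ← R3 + (21)·R2: [0, 0, -54, -261]
3 nonzero rows, so rank(AP) = 3.

3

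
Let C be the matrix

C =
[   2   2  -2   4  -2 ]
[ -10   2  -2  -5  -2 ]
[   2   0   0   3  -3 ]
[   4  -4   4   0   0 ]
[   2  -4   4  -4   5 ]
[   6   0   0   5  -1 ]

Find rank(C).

3

Row reduce to echelon form.
R2 ← R2 + (5)·R1: [0, 12, -12, 15, -12]
R3 ← R3 − R1: [0, -2, 2, -1, -1]
R4 ← R4 − (2)·R1: [0, -8, 8, -8, 4]
R5 ← R5 − R1: [0, -6, 6, -8, 7]
R6 ← R6 − (3)·R1: [0, -6, 6, -7, 5]
R3 ← R3 + (1/6)·R2: [0, 0, 0, 3/2, -3]
R4 ← R4 + (2/3)·R2: [0, 0, 0, 2, -4]
R5 ← R5 + (1/2)·R2: [0, 0, 0, -1/2, 1]
R6 ← R6 + (1/2)·R2: [0, 0, 0, 1/2, -1]
R4 ← R4 − (4/3)·R3: [0, 0, 0, 0, 0]
R5 ← R5 + (1/3)·R3: [0, 0, 0, 0, 0]
R6 ← R6 − (1/3)·R3: [0, 0, 0, 0, 0]
Echelon form has 3 nonzero rows, so rank(C) = 3.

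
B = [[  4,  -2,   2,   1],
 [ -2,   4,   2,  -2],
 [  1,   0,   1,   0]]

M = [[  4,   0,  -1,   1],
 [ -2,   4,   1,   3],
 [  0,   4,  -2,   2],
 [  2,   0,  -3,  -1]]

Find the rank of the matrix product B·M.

2

First compute BM:
[[ 22,   0, -13,   1],
 [-20,  24,   8,  16],
 [  4,   4,  -3,   3]]
Now row reduce the product.
R2 ← R2 + (10/11)·R1: [0, 24, -42/11, 186/11]
R3 ← R3 − (2/11)·R1: [0, 4, -7/11, 31/11]
R3 ← R3 − (1/6)·R2: [0, 0, 0, 0]
2 nonzero rows, so rank(BM) = 2.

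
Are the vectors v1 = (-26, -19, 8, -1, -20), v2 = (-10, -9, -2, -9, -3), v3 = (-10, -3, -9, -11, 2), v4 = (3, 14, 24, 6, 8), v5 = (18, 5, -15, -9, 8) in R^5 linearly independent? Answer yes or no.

Form the matrix with these vectors as rows and row reduce.
R2 ← R2 − (5/13)·R1: [0, -22/13, -66/13, -112/13, 61/13]
R3 ← R3 − (5/13)·R1: [0, 56/13, -157/13, -138/13, 126/13]
R4 ← R4 + (3/26)·R1: [0, 307/26, 324/13, 153/26, 74/13]
R5 ← R5 + (9/13)·R1: [0, -106/13, -123/13, -126/13, -76/13]
R3 ← R3 + (28/11)·R2: [0, 0, -25, -358/11, 238/11]
R4 ← R4 + (307/44)·R2: [0, 0, -21/2, -1193/22, 1691/44]
R5 ← R5 − (53/11)·R2: [0, 0, 15, 350/11, -313/11]
R4 ← R4 − (21/50)·R3: [0, 0, 0, -22307/550, 32279/1100]
R5 ← R5 + (3/5)·R3: [0, 0, 0, 676/55, -851/55]
R5 ← R5 + (6760/22307)·R4: [0, 0, 0, 0, -146781/22307]
5 nonzero rows, so the 5 vectors span a space of dimension 5.
Since 5 = 5, the vectors are linearly independent.

yes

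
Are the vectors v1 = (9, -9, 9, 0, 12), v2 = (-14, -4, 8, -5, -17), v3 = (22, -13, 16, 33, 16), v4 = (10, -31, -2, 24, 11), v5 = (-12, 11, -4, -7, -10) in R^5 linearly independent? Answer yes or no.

Form the matrix with these vectors as rows and row reduce.
R2 ← R2 + (14/9)·R1: [0, -18, 22, -5, 5/3]
R3 ← R3 − (22/9)·R1: [0, 9, -6, 33, -40/3]
R4 ← R4 − (10/9)·R1: [0, -21, -12, 24, -7/3]
R5 ← R5 + (4/3)·R1: [0, -1, 8, -7, 6]
R3 ← R3 + (1/2)·R2: [0, 0, 5, 61/2, -25/2]
R4 ← R4 − (7/6)·R2: [0, 0, -113/3, 179/6, -77/18]
R5 ← R5 − (1/18)·R2: [0, 0, 61/9, -121/18, 319/54]
R4 ← R4 + (113/15)·R3: [0, 0, 0, 1298/5, -886/9]
R5 ← R5 − (61/45)·R3: [0, 0, 0, -721/15, 617/27]
R5 ← R5 + (721/3894)·R4: [0, 0, 0, 0, 27010/5841]
5 nonzero rows, so the 5 vectors span a space of dimension 5.
Since 5 = 5, the vectors are linearly independent.

yes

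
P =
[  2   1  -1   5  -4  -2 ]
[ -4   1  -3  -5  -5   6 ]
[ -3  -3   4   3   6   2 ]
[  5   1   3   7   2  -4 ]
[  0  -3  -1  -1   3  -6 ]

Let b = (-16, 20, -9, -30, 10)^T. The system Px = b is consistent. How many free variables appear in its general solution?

2

Row reduce the augmented matrix [P | b].
R2 ← R2 + (2)·R1: [0, 3, -5, 5, -13, 2, -12]
R3 ← R3 + (3/2)·R1: [0, -3/2, 5/2, 21/2, 0, -1, -33]
R4 ← R4 − (5/2)·R1: [0, -3/2, 11/2, -11/2, 12, 1, 10]
R3 ← R3 + (1/2)·R2: [0, 0, 0, 13, -13/2, 0, -39]
R4 ← R4 + (1/2)·R2: [0, 0, 3, -3, 11/2, 2, 4]
R5 ← R5 + R2: [0, 0, -6, 4, -10, -4, -2]
Swap R3 ↔ R4
R5 ← R5 + (2)·R3: [0, 0, 0, -2, 1, 0, 6]
R5 ← R5 + (2/13)·R4: [0, 0, 0, 0, 0, 0, 0]
The echelon form has 4 nonzero rows, and every pivot lies in the first 6 columns, so rank(P) = rank([P|b]) = 4.
The system is consistent.
Free variables = (unknowns) − (rank) = 6 − 4 = 2.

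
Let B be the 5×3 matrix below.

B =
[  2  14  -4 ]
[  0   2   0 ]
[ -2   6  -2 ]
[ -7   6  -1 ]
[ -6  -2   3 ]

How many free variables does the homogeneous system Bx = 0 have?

0

Row reduce to echelon form.
R3 ← R3 + R1: [0, 20, -6]
R4 ← R4 + (7/2)·R1: [0, 55, -15]
R5 ← R5 + (3)·R1: [0, 40, -9]
R3 ← R3 − (10)·R2: [0, 0, -6]
R4 ← R4 − (55/2)·R2: [0, 0, -15]
R5 ← R5 − (20)·R2: [0, 0, -9]
R4 ← R4 − (5/2)·R3: [0, 0, 0]
R5 ← R5 − (3/2)·R3: [0, 0, 0]
3 nonzero rows, so rank(B) = 3.
B has 3 columns; by rank–nullity, nullity = 3 − 3 = 0.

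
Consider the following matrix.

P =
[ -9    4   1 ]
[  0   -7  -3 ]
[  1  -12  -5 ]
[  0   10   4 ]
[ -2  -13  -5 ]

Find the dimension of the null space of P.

0

Row reduce to echelon form.
R3 ← R3 + (1/9)·R1: [0, -104/9, -44/9]
R5 ← R5 − (2/9)·R1: [0, -125/9, -47/9]
R3 ← R3 − (104/63)·R2: [0, 0, 4/63]
R4 ← R4 + (10/7)·R2: [0, 0, -2/7]
R5 ← R5 − (125/63)·R2: [0, 0, 46/63]
R4 ← R4 + (9/2)·R3: [0, 0, 0]
R5 ← R5 − (23/2)·R3: [0, 0, 0]
3 nonzero rows, so rank(P) = 3.
P has 3 columns; by rank–nullity, nullity = 3 − 3 = 0.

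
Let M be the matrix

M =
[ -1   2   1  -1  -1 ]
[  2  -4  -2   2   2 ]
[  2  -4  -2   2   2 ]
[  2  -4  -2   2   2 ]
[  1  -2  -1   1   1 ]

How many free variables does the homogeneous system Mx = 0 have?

Row reduce to echelon form.
R2 ← R2 + (2)·R1: [0, 0, 0, 0, 0]
R3 ← R3 + (2)·R1: [0, 0, 0, 0, 0]
R4 ← R4 + (2)·R1: [0, 0, 0, 0, 0]
R5 ← R5 + R1: [0, 0, 0, 0, 0]
1 nonzero row, so rank(M) = 1.
M has 5 columns; by rank–nullity, nullity = 5 − 1 = 4.

4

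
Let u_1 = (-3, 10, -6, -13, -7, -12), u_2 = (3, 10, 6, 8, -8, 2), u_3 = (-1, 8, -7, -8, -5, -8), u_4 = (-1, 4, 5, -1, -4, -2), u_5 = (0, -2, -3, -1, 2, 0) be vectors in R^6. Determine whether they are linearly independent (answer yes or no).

no

Form the matrix with these vectors as rows and row reduce.
R2 ← R2 + R1: [0, 20, 0, -5, -15, -10]
R3 ← R3 − (1/3)·R1: [0, 14/3, -5, -11/3, -8/3, -4]
R4 ← R4 − (1/3)·R1: [0, 2/3, 7, 10/3, -5/3, 2]
R3 ← R3 − (7/30)·R2: [0, 0, -5, -5/2, 5/6, -5/3]
R4 ← R4 − (1/30)·R2: [0, 0, 7, 7/2, -7/6, 7/3]
R5 ← R5 + (1/10)·R2: [0, 0, -3, -3/2, 1/2, -1]
R4 ← R4 + (7/5)·R3: [0, 0, 0, 0, 0, 0]
R5 ← R5 − (3/5)·R3: [0, 0, 0, 0, 0, 0]
3 nonzero rows, so the 5 vectors span a space of dimension 3.
Since 3 < 5, the vectors are linearly dependent.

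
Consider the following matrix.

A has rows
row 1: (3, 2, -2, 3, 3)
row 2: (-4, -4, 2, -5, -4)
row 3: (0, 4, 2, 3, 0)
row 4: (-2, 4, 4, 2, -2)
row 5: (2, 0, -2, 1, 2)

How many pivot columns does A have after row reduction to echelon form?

2

Row reduce to echelon form.
R2 ← R2 + (4/3)·R1: [0, -4/3, -2/3, -1, 0]
R4 ← R4 + (2/3)·R1: [0, 16/3, 8/3, 4, 0]
R5 ← R5 − (2/3)·R1: [0, -4/3, -2/3, -1, 0]
R3 ← R3 + (3)·R2: [0, 0, 0, 0, 0]
R4 ← R4 + (4)·R2: [0, 0, 0, 0, 0]
R5 ← R5 − R2: [0, 0, 0, 0, 0]
Echelon form has 2 nonzero rows, so rank(A) = 2.
Each nonzero row contributes one pivot column: 2 pivot columns.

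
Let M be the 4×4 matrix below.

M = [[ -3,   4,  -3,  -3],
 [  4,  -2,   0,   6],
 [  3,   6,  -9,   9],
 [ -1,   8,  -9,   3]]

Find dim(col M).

2

Row reduce to echelon form.
R2 ← R2 + (4/3)·R1: [0, 10/3, -4, 2]
R3 ← R3 + R1: [0, 10, -12, 6]
R4 ← R4 − (1/3)·R1: [0, 20/3, -8, 4]
R3 ← R3 − (3)·R2: [0, 0, 0, 0]
R4 ← R4 − (2)·R2: [0, 0, 0, 0]
Echelon form has 2 nonzero rows, so rank(M) = 2.
The column space has dimension equal to the rank: 2.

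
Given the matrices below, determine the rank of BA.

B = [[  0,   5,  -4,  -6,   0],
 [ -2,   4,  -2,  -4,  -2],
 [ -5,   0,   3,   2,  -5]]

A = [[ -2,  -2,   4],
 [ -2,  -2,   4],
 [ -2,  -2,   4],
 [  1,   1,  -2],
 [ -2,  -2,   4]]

First compute BA:
[[ -8,  -8,  16],
 [  0,   0,   0],
 [ 16,  16, -32]]
Now row reduce the product.
R3 ← R3 + (2)·R1: [0, 0, 0]
1 nonzero row, so rank(BA) = 1.

1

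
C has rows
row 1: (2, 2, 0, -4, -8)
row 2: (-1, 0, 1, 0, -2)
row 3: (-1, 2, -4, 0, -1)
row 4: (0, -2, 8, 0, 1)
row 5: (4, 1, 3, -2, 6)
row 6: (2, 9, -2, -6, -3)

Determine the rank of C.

Row reduce to echelon form.
R2 ← R2 + (1/2)·R1: [0, 1, 1, -2, -6]
R3 ← R3 + (1/2)·R1: [0, 3, -4, -2, -5]
R5 ← R5 − (2)·R1: [0, -3, 3, 6, 22]
R6 ← R6 − R1: [0, 7, -2, -2, 5]
R3 ← R3 − (3)·R2: [0, 0, -7, 4, 13]
R4 ← R4 + (2)·R2: [0, 0, 10, -4, -11]
R5 ← R5 + (3)·R2: [0, 0, 6, 0, 4]
R6 ← R6 − (7)·R2: [0, 0, -9, 12, 47]
R4 ← R4 + (10/7)·R3: [0, 0, 0, 12/7, 53/7]
R5 ← R5 + (6/7)·R3: [0, 0, 0, 24/7, 106/7]
R6 ← R6 − (9/7)·R3: [0, 0, 0, 48/7, 212/7]
R5 ← R5 − (2)·R4: [0, 0, 0, 0, 0]
R6 ← R6 − (4)·R4: [0, 0, 0, 0, 0]
Echelon form has 4 nonzero rows, so rank(C) = 4.

4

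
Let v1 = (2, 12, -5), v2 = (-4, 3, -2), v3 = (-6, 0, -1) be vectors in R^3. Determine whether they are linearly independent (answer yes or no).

Form the matrix with these vectors as rows and row reduce.
R2 ← R2 + (2)·R1: [0, 27, -12]
R3 ← R3 + (3)·R1: [0, 36, -16]
R3 ← R3 − (4/3)·R2: [0, 0, 0]
2 nonzero rows, so the 3 vectors span a space of dimension 2.
Since 2 < 3, the vectors are linearly dependent.

no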